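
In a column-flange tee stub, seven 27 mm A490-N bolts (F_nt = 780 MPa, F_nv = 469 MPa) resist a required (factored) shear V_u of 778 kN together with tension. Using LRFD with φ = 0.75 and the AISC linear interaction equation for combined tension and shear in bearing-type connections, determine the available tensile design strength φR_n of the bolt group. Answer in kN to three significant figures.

1750 kN

A_b = π·27²/4 = 572.6 mm²; f_rv = 778 × 1000 / (7 × 572.6) = 194.1 MPa.
F'_nt = 1.3 F_nt − (F_nt / φF_nv) f_rv = 1.3·780 − (780/(0.75·469))·194.1 = 583.5 MPa, capped at F_nt → F'_nt = 583.5 MPa.
R_n = F'_nt · A_b · n = 583.5 × 572.6 × 7 / 1000 = 2339 kN.
Design strength φR_n = 0.75 × 2339 = 1750 kN.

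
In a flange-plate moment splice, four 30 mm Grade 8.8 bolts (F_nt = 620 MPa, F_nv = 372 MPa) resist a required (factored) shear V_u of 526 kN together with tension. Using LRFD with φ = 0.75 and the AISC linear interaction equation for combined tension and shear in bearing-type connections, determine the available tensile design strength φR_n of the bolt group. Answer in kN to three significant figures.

833 kN

A_b = π·30²/4 = 706.9 mm²; f_rv = 526 × 1000 / (4 × 706.9) = 186 MPa.
F'_nt = 1.3 F_nt − (F_nt / φF_nv) f_rv = 1.3·620 − (620/(0.75·372))·186 = 392.6 MPa, capped at F_nt → F'_nt = 392.6 MPa.
R_n = F'_nt · A_b · n = 392.6 × 706.9 × 4 / 1000 = 1110 kN.
Design strength φR_n = 0.75 × 1110 = 833 kN.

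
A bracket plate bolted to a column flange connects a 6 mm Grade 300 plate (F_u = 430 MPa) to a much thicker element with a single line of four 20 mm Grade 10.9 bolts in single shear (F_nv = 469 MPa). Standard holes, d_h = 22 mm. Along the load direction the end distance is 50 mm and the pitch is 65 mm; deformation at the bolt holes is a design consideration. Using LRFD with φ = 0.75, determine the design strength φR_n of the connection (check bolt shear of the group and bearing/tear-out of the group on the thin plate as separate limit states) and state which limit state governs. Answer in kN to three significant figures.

369 kN (bearing governs)

Bolt shear: A_b = π·20²/4 = 314.2 mm²; R_n = 469 × 314.2 × 4 × 1 / 1000 = 589.4 kN → 0.75 × 589.4 = 442 kN.
Bearing (1.2 l_c t F_u ≤ 2.4 d t F_u): upper limit = 2.4·20·6·430 / 1000 = 123.8 kN.
  Edge l_c = 50 − 22/2 = 39 → r_n = 120.7 kN; interior l_c = 65 − 22 = 43 → r_n = 123.8 kN.
  R_n,bearing = 1·120.7 + 3·123.8 = 492.3 kN → 0.75 × 492.3 = 369 kN.
Bearing governs: 369 kN.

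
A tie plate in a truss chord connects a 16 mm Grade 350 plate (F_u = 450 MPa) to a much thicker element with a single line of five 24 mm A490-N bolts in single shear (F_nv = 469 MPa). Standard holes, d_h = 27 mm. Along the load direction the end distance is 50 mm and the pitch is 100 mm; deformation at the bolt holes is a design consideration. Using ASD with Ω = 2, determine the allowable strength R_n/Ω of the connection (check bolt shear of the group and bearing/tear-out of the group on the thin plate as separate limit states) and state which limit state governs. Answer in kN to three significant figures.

530 kN (bolt shear governs)

Bolt shear: A_b = π·24²/4 = 452.4 mm²; R_n = 469 × 452.4 × 5 × 1 / 1000 = 1061 kN → 1061 / 2 = 530 kN.
Bearing (1.2 l_c t F_u ≤ 2.4 d t F_u): upper limit = 2.4·24·16·450 / 1000 = 414.7 kN.
  Edge l_c = 50 − 27/2 = 36.5 → r_n = 315.4 kN; interior l_c = 100 − 27 = 73 → r_n = 414.7 kN.
  R_n,bearing = 1·315.4 + 4·414.7 = 1974 kN → 1974 / 2 = 987 kN.
Bolt shear governs: 530 kN.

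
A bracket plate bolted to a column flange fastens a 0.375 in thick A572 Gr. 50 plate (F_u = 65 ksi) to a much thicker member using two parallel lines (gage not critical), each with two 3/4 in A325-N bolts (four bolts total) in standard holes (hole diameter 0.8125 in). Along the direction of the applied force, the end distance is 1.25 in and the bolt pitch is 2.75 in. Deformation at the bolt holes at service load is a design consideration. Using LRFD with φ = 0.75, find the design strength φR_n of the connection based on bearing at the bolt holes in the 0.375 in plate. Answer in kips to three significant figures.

Per bolt r_n = 1.2 l_c t F_u ≤ 2.4 d t F_u; upper limit = 2.4 × 0.75 × 0.375 × 65 = 43.87 kips.
Edge bolt: l_c = 1.25 − 0.8125/2 = 0.8438 in → 1.2 × 0.8438 × 0.375 × 65 = 24.68 → r_n = 24.68 kips.
Interior bolts: l_c = 2.75 − 0.8125 = 1.938 in → 1.2 × 1.938 × 0.375 × 65 = 56.67 → r_n = 43.87 kips.
R_n = 2 × 24.68 + 2 × 43.87 = 137.1 kips.
Design strength φR_n = 0.75 × 137.1 = 103 kips.

103 kips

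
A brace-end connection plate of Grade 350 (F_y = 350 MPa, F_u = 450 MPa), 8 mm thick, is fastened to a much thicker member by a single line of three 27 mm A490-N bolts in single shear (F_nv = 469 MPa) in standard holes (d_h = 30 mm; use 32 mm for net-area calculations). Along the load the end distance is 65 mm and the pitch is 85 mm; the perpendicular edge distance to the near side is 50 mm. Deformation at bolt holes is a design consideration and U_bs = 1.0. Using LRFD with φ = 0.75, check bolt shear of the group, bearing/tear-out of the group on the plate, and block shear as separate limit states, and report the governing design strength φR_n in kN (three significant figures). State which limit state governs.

Bolt shear: A_b = π·27²/4 = 572.6 mm²; R_n = 469 × 572.6 × 3 × 1 / 1000 = 805.6 kN → 0.75 × 805.6 = 604 kN.
Bearing: edge l_c = 50, r_n = 216 kN; interior l_c = 55, r_n = 233.3 kN; R_n = 216 + 2·233.3 = 682.6 kN → 512 kN.
Block shear: A_gv = 1880, A_nv = 1240, A_nt = 272 mm²; R_n = min(0.6F_uA_nv, 0.6F_yA_gv) + U_bs·F_u·A_nt = 457.2 kN → 343 kN.
Block shear governs: 343 kN.

343 kN (block shear governs)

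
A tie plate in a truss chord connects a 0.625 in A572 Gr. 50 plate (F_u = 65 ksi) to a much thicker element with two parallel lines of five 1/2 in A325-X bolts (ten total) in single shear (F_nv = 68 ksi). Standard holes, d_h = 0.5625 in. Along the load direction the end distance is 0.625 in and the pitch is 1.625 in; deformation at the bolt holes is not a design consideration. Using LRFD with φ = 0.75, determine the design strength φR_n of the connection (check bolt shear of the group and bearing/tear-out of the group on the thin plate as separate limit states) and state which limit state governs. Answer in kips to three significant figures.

100 kips (bolt shear governs)

Bolt shear: A_b = π·0.5²/4 = 0.1963 in²; R_n = 68 × 0.1963 × 10 × 1 = 133.5 kips → 0.75 × 133.5 = 100 kips.
Bearing (1.5 l_c t F_u ≤ 3.0 d t F_u): upper limit = 3.0·0.5·0.625·65 = 60.94 kips.
  Edge l_c = 0.625 − 0.5625/2 = 0.3438 → r_n = 20.95 kips; interior l_c = 1.625 − 0.5625 = 1.062 → r_n = 60.94 kips.
  R_n,bearing = 2·20.95 + 8·60.94 = 529.4 kips → 0.75 × 529.4 = 397 kips.
Bolt shear governs: 100 kips.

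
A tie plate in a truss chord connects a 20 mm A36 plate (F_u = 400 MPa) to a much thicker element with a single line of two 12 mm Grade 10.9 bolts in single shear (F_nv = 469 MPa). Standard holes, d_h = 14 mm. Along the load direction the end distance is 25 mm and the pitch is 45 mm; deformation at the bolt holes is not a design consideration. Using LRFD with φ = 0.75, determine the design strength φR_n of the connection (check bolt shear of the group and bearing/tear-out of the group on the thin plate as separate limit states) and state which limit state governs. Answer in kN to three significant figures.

Bolt shear: A_b = π·12²/4 = 113.1 mm²; R_n = 469 × 113.1 × 2 × 1 / 1000 = 106.1 kN → 0.75 × 106.1 = 79.6 kN.
Bearing (1.5 l_c t F_u ≤ 3.0 d t F_u): upper limit = 3.0·12·20·400 / 1000 = 288 kN.
  Edge l_c = 25 − 14/2 = 18 → r_n = 216 kN; interior l_c = 45 − 14 = 31 → r_n = 288 kN.
  R_n,bearing = 1·216 + 1·288 = 504 kN → 0.75 × 504 = 378 kN.
Bolt shear governs: 79.6 kN.

79.6 kN (bolt shear governs)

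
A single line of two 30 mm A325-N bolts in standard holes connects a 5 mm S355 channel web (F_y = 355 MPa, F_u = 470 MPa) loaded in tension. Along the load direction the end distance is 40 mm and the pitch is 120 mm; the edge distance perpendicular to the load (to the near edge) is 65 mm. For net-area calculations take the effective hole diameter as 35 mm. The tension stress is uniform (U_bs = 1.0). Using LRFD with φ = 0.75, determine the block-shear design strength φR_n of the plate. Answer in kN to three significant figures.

Shear plane L_v = 40 + 1·120 = 160 mm; A_gv = 160 × 5 = 800 mm².
A_nv = (160 − 1.5·35) × 5 = 537.5 mm².
A_nt = (65 − 0.5·35) × 5 = 237.5 mm².
0.6 F_u A_nv = 151.6 kN; 0.6 F_y A_gv = 170.4 kN → shear rupture governs the shear term.
R_n = 151.6 + 1.0 × 470 × 237.5 / 1000 = 263.2 kN.
Design strength φR_n = 0.75 × 263.2 = 197 kN.

197 kN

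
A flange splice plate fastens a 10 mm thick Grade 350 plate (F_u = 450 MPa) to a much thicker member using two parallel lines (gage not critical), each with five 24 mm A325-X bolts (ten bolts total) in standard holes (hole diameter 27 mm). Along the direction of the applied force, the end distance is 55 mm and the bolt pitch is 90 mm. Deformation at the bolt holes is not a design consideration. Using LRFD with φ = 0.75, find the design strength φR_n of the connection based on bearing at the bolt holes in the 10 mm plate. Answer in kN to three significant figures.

Per bolt r_n = 1.5 l_c t F_u ≤ 3.0 d t F_u; upper limit = 3.0 × 24 × 10 × 450 / 1000 = 324 kN.
Edge bolt: l_c = 55 − 27/2 = 41.5 mm → 1.5 × 41.5 × 10 × 450 / 1000 = 280.1 → r_n = 280.1 kN.
Interior bolts: l_c = 90 − 27 = 63 mm → 1.5 × 63 × 10 × 450 / 1000 = 425.2 → r_n = 324 kN.
R_n = 2 × 280.1 + 8 × 324 = 3152 kN.
Design strength φR_n = 0.75 × 3152 = 2360 kN.

2360 kN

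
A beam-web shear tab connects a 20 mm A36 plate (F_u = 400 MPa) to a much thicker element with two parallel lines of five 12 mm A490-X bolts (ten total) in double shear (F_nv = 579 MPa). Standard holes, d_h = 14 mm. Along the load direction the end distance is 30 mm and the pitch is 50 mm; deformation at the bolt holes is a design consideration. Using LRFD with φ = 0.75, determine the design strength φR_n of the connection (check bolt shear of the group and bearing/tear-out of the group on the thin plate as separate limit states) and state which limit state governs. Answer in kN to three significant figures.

982 kN (bolt shear governs)

Bolt shear: A_b = π·12²/4 = 113.1 mm²; R_n = 579 × 113.1 × 10 × 2 / 1000 = 1310 kN → 0.75 × 1310 = 982 kN.
Bearing (1.2 l_c t F_u ≤ 2.4 d t F_u): upper limit = 2.4·12·20·400 / 1000 = 230.4 kN.
  Edge l_c = 30 − 14/2 = 23 → r_n = 220.8 kN; interior l_c = 50 − 14 = 36 → r_n = 230.4 kN.
  R_n,bearing = 2·220.8 + 8·230.4 = 2285 kN → 0.75 × 2285 = 1710 kN.
Bolt shear governs: 982 kN.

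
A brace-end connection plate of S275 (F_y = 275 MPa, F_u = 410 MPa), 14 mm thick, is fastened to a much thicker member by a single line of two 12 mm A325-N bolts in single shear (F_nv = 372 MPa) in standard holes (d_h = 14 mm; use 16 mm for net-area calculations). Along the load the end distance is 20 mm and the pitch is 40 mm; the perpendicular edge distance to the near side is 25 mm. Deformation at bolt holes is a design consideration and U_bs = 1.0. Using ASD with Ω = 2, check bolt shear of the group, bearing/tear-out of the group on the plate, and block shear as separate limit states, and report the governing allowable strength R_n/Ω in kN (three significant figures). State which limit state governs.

42.1 kN (bolt shear governs)

Bolt shear: A_b = π·12²/4 = 113.1 mm²; R_n = 372 × 113.1 × 2 × 1 / 1000 = 84.14 kN → 84.14 / 2 = 42.1 kN.
Bearing: edge l_c = 13, r_n = 89.54 kN; interior l_c = 26, r_n = 165.3 kN; R_n = 89.54 + 1·165.3 = 254.9 kN → 127 kN.
Block shear: A_gv = 840, A_nv = 504, A_nt = 238 mm²; R_n = min(0.6F_uA_nv, 0.6F_yA_gv) + U_bs·F_u·A_nt = 221.6 kN → 111 kN.
Bolt shear governs: 42.1 kN.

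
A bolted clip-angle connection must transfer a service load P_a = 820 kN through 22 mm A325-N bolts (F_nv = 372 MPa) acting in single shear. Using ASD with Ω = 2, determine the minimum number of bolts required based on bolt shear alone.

12 bolts

A_b = π·22²/4 = 380.1 mm².
Per-bolt allowable strength R_n/Ω = 372 × 380.1 × 1 / 1000 / 2 = 70.7 kN.
n ≥ 820 / 70.7 = 11.6 → use 12 bolts.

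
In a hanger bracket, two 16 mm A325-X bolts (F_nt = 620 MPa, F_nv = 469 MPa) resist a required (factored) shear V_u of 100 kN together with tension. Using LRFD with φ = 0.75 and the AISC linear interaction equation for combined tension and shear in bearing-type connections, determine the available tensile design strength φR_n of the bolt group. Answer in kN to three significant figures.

A_b = π·16²/4 = 201.1 mm²; f_rv = 100 × 1000 / (2 × 201.1) = 248.7 MPa.
F'_nt = 1.3 F_nt − (F_nt / φF_nv) f_rv = 1.3·620 − (620/(0.75·469))·248.7 = 367.7 MPa, capped at F_nt → F'_nt = 367.7 MPa.
R_n = F'_nt · A_b · n = 367.7 × 201.1 × 2 / 1000 = 147.9 kN.
Design strength φR_n = 0.75 × 147.9 = 111 kN.

111 kN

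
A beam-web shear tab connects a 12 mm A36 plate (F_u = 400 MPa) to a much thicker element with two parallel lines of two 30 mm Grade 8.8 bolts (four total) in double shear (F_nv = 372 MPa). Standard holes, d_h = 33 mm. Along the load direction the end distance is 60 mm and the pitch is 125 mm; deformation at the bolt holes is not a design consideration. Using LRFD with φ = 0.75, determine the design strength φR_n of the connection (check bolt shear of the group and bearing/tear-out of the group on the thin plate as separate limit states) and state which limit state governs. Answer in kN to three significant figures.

1120 kN (bearing governs)

Bolt shear: A_b = π·30²/4 = 706.9 mm²; R_n = 372 × 706.9 × 4 × 2 / 1000 = 2104 kN → 0.75 × 2104 = 1580 kN.
Bearing (1.5 l_c t F_u ≤ 3.0 d t F_u): upper limit = 3.0·30·12·400 / 1000 = 432 kN.
  Edge l_c = 60 − 33/2 = 43.5 → r_n = 313.2 kN; interior l_c = 125 − 33 = 92 → r_n = 432 kN.
  R_n,bearing = 2·313.2 + 2·432 = 1490 kN → 0.75 × 1490 = 1120 kN.
Bearing governs: 1120 kN.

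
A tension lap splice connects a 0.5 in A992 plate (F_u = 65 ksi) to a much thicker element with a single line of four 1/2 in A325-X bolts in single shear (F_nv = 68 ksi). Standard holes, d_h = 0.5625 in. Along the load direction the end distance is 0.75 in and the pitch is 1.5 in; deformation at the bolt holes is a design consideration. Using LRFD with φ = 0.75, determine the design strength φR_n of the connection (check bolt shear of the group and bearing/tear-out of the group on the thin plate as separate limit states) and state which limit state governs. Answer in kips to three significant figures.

Bolt shear: A_b = π·0.5²/4 = 0.1963 in²; R_n = 68 × 0.1963 × 4 × 1 = 53.41 kips → 0.75 × 53.41 = 40.1 kips.
Bearing (1.2 l_c t F_u ≤ 2.4 d t F_u): upper limit = 2.4·0.5·0.5·65 = 39 kips.
  Edge l_c = 0.75 − 0.5625/2 = 0.4688 → r_n = 18.28 kips; interior l_c = 1.5 − 0.5625 = 0.9375 → r_n = 36.56 kips.
  R_n,bearing = 1·18.28 + 3·36.56 = 128 kips → 0.75 × 128 = 96 kips.
Bolt shear governs: 40.1 kips.

40.1 kips (bolt shear governs)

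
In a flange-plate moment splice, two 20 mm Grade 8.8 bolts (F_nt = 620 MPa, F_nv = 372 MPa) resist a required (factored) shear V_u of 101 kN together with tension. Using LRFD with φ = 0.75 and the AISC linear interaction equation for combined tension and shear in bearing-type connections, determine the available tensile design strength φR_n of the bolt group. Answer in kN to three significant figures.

A_b = π·20²/4 = 314.2 mm²; f_rv = 101 × 1000 / (2 × 314.2) = 160.7 MPa.
F'_nt = 1.3 F_nt − (F_nt / φF_nv) f_rv = 1.3·620 − (620/(0.75·372))·160.7 = 448.8 MPa, capped at F_nt → F'_nt = 448.8 MPa.
R_n = F'_nt · A_b · n = 448.8 × 314.2 × 2 / 1000 = 282 kN.
Design strength φR_n = 0.75 × 282 = 211 kN.

211 kN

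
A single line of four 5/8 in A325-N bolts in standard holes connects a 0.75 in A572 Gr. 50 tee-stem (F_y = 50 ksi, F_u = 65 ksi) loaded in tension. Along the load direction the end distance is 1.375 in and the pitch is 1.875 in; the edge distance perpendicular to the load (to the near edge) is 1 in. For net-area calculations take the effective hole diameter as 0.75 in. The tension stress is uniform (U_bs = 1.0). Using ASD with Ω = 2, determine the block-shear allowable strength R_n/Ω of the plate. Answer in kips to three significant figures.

Shear plane L_v = 1.375 + 3·1.875 = 7 in; A_gv = 7 × 0.75 = 5.25 in².
A_nv = (7 − 3.5·0.75) × 0.75 = 3.281 in².
A_nt = (1 − 0.5·0.75) × 0.75 = 0.4688 in².
0.6 F_u A_nv = 128 kips; 0.6 F_y A_gv = 157.5 kips → shear rupture governs the shear term.
R_n = 128 + 1.0 × 65 × 0.4688 = 158.4 kips.
Allowable strength R_n/Ω = 158.4 / 2 = 79.2 kips.

79.2 kips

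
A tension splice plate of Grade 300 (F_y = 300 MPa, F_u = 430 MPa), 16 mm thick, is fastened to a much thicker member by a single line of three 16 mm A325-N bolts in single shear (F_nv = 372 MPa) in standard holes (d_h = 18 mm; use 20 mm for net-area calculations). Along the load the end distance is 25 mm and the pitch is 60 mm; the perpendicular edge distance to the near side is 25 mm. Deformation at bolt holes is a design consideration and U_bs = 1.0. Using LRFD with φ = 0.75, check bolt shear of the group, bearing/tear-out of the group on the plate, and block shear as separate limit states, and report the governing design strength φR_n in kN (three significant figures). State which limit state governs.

Bolt shear: A_b = π·16²/4 = 201.1 mm²; R_n = 372 × 201.1 × 3 × 1 / 1000 = 224.4 kN → 0.75 × 224.4 = 168 kN.
Bearing: edge l_c = 16, r_n = 132.1 kN; interior l_c = 42, r_n = 264.2 kN; R_n = 132.1 + 2·264.2 = 660.5 kN → 495 kN.
Block shear: A_gv = 2320, A_nv = 1520, A_nt = 240 mm²; R_n = min(0.6F_uA_nv, 0.6F_yA_gv) + U_bs·F_u·A_nt = 495.4 kN → 372 kN.
Bolt shear governs: 168 kN.

168 kN (bolt shear governs)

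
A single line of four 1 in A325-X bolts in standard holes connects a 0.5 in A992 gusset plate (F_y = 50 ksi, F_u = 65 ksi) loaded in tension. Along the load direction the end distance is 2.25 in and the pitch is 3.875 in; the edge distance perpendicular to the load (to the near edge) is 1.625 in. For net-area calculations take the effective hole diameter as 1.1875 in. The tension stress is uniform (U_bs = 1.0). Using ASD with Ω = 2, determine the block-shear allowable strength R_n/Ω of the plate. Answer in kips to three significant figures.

Shear plane L_v = 2.25 + 3·3.875 = 13.88 in; A_gv = 13.88 × 0.5 = 6.938 in².
A_nv = (13.88 − 3.5·1.1875) × 0.5 = 4.859 in².
A_nt = (1.625 − 0.5·1.1875) × 0.5 = 0.5156 in².
0.6 F_u A_nv = 189.5 kips; 0.6 F_y A_gv = 208.1 kips → shear rupture governs the shear term.
R_n = 189.5 + 1.0 × 65 × 0.5156 = 223 kips.
Allowable strength R_n/Ω = 223 / 2 = 112 kips.

112 kips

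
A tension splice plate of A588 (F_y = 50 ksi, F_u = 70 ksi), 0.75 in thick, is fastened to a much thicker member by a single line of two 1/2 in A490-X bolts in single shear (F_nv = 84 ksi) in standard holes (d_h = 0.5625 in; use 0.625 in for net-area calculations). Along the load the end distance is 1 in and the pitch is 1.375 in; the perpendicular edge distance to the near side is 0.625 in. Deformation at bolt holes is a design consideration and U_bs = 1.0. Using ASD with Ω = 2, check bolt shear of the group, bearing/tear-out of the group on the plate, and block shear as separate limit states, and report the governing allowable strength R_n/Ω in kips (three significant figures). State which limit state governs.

16.5 kips (bolt shear governs)

Bolt shear: A_b = π·0.5²/4 = 0.1963 in²; R_n = 84 × 0.1963 × 2 × 1 = 32.99 kips → 32.99 / 2 = 16.5 kips.
Bearing: edge l_c = 0.7188, r_n = 45.28 kips; interior l_c = 0.8125, r_n = 51.19 kips; R_n = 45.28 + 1·51.19 = 96.47 kips → 48.2 kips.
Block shear: A_gv = 1.781, A_nv = 1.078, A_nt = 0.2344 in²; R_n = min(0.6F_uA_nv, 0.6F_yA_gv) + U_bs·F_u·A_nt = 61.69 kips → 30.8 kips.
Bolt shear governs: 16.5 kips.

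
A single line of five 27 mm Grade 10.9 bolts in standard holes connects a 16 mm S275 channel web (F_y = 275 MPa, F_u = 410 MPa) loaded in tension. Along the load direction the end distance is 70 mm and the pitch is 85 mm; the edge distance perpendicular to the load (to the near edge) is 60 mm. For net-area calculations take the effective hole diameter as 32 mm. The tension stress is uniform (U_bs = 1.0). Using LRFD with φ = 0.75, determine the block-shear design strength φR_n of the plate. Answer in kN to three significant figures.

Shear plane L_v = 70 + 4·85 = 410 mm; A_gv = 410 × 16 = 6560 mm².
A_nv = (410 − 4.5·32) × 16 = 4256 mm².
A_nt = (60 − 0.5·32) × 16 = 704 mm².
0.6 F_u A_nv = 1047 kN; 0.6 F_y A_gv = 1082 kN → shear rupture governs the shear term.
R_n = 1047 + 1.0 × 410 × 704 / 1000 = 1336 kN.
Design strength φR_n = 0.75 × 1336 = 1000 kN.

1000 kN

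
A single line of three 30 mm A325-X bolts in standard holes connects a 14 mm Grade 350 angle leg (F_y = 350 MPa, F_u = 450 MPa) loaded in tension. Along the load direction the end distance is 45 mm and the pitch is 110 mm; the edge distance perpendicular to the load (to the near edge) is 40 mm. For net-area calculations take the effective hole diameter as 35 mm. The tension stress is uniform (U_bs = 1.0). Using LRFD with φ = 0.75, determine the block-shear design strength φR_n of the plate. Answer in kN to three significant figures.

Shear plane L_v = 45 + 2·110 = 265 mm; A_gv = 265 × 14 = 3710 mm².
A_nv = (265 − 2.5·35) × 14 = 2485 mm².
A_nt = (40 − 0.5·35) × 14 = 315 mm².
0.6 F_u A_nv = 671 kN; 0.6 F_y A_gv = 779.1 kN → shear rupture governs the shear term.
R_n = 671 + 1.0 × 450 × 315 / 1000 = 812.7 kN.
Design strength φR_n = 0.75 × 812.7 = 610 kN.

610 kN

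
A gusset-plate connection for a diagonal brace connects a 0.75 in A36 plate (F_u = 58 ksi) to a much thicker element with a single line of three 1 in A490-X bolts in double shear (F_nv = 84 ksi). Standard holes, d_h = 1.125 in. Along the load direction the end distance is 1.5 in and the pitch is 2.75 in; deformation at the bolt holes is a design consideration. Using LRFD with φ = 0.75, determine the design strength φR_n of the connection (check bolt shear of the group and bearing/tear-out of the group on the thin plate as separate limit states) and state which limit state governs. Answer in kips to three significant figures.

Bolt shear: A_b = π·1²/4 = 0.7854 in²; R_n = 84 × 0.7854 × 3 × 2 = 395.8 kips → 0.75 × 395.8 = 297 kips.
Bearing (1.2 l_c t F_u ≤ 2.4 d t F_u): upper limit = 2.4·1·0.75·58 = 104.4 kips.
  Edge l_c = 1.5 − 1.125/2 = 0.9375 → r_n = 48.94 kips; interior l_c = 2.75 − 1.125 = 1.625 → r_n = 84.82 kips.
  R_n,bearing = 1·48.94 + 2·84.82 = 218.6 kips → 0.75 × 218.6 = 164 kips.
Bearing governs: 164 kips.

164 kips (bearing governs)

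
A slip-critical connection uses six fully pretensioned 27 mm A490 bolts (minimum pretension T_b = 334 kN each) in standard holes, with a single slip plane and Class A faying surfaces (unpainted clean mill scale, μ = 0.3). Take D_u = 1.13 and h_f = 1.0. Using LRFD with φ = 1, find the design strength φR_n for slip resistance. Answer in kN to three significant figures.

R_n = μ · D_u · h_f · T_b · n_s · n_b = 0.3 × 1.13 × 1.0 × 334 × 1 × 6 = 679.4 kN.
Design strength φR_n = 1 × 679.4 = 679 kN.

679 kN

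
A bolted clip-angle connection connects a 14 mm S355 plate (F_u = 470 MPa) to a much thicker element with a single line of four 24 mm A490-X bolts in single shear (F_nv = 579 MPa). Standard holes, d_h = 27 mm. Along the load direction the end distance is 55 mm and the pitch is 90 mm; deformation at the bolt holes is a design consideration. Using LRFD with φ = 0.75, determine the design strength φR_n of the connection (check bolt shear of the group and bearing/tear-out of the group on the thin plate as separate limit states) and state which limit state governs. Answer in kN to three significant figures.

Bolt shear: A_b = π·24²/4 = 452.4 mm²; R_n = 579 × 452.4 × 4 × 1 / 1000 = 1048 kN → 0.75 × 1048 = 786 kN.
Bearing (1.2 l_c t F_u ≤ 2.4 d t F_u): upper limit = 2.4·24·14·470 / 1000 = 379 kN.
  Edge l_c = 55 − 27/2 = 41.5 → r_n = 327.7 kN; interior l_c = 90 − 27 = 63 → r_n = 379 kN.
  R_n,bearing = 1·327.7 + 3·379 = 1465 kN → 0.75 × 1465 = 1100 kN.
Bolt shear governs: 786 kN.

786 kN (bolt shear governs)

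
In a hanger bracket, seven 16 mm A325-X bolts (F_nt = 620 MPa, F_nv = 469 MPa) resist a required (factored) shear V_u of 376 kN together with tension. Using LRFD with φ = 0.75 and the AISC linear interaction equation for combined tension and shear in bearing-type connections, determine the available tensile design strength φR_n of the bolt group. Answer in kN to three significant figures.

A_b = π·16²/4 = 201.1 mm²; f_rv = 376 × 1000 / (7 × 201.1) = 267.2 MPa.
F'_nt = 1.3 F_nt − (F_nt / φF_nv) f_rv = 1.3·620 − (620/(0.75·469))·267.2 = 335.1 MPa, capped at F_nt → F'_nt = 335.1 MPa.
R_n = F'_nt · A_b · n = 335.1 × 201.1 × 7 / 1000 = 471.6 kN.
Design strength φR_n = 0.75 × 471.6 = 354 kN.

354 kN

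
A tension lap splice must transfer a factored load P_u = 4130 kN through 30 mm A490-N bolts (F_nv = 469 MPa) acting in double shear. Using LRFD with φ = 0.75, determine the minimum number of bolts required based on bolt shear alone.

A_b = π·30²/4 = 706.9 mm².
Per-bolt design strength φR_n = 0.75 × 469 × 706.9 × 2 / 1000 = 497.3 kN.
n ≥ 4130 / 497.3 = 8.305 → use 9 bolts.

9 bolts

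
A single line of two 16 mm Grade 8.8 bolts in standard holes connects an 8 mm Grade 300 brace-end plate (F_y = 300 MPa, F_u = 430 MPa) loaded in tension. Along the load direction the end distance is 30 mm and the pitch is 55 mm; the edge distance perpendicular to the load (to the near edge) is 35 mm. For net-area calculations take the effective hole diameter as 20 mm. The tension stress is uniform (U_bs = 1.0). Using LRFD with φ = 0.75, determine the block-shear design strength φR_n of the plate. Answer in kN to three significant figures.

150 kN

Shear plane L_v = 30 + 1·55 = 85 mm; A_gv = 85 × 8 = 680 mm².
A_nv = (85 − 1.5·20) × 8 = 440 mm².
A_nt = (35 − 0.5·20) × 8 = 200 mm².
0.6 F_u A_nv = 113.5 kN; 0.6 F_y A_gv = 122.4 kN → shear rupture governs the shear term.
R_n = 113.5 + 1.0 × 430 × 200 / 1000 = 199.5 kN.
Design strength φR_n = 0.75 × 199.5 = 150 kN.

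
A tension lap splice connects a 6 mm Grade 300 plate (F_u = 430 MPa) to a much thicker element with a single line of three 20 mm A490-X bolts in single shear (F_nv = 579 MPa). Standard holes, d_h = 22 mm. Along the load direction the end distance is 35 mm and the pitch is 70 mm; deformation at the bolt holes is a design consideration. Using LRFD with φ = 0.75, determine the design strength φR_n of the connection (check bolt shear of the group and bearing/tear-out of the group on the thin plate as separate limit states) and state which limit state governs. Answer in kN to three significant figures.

Bolt shear: A_b = π·20²/4 = 314.2 mm²; R_n = 579 × 314.2 × 3 × 1 / 1000 = 545.7 kN → 0.75 × 545.7 = 409 kN.
Bearing (1.2 l_c t F_u ≤ 2.4 d t F_u): upper limit = 2.4·20·6·430 / 1000 = 123.8 kN.
  Edge l_c = 35 − 22/2 = 24 → r_n = 74.3 kN; interior l_c = 70 − 22 = 48 → r_n = 123.8 kN.
  R_n,bearing = 1·74.3 + 2·123.8 = 322 kN → 0.75 × 322 = 241 kN.
Bearing governs: 241 kN.

241 kN (bearing governs)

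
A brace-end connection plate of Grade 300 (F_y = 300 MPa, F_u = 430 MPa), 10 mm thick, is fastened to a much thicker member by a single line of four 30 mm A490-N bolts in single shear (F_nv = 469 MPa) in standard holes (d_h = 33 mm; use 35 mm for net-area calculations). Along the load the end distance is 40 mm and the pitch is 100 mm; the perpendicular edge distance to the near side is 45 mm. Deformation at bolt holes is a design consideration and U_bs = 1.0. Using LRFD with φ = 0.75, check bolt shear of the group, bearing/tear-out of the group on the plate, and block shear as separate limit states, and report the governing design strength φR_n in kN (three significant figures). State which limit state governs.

510 kN (block shear governs)

Bolt shear: A_b = π·30²/4 = 706.9 mm²; R_n = 469 × 706.9 × 4 × 1 / 1000 = 1326 kN → 0.75 × 1326 = 995 kN.
Bearing: edge l_c = 23.5, r_n = 121.3 kN; interior l_c = 67, r_n = 309.6 kN; R_n = 121.3 + 3·309.6 = 1050 kN → 788 kN.
Block shear: A_gv = 3400, A_nv = 2175, A_nt = 275 mm²; R_n = min(0.6F_uA_nv, 0.6F_yA_gv) + U_bs·F_u·A_nt = 679.4 kN → 510 kN.
Block shear governs: 510 kN.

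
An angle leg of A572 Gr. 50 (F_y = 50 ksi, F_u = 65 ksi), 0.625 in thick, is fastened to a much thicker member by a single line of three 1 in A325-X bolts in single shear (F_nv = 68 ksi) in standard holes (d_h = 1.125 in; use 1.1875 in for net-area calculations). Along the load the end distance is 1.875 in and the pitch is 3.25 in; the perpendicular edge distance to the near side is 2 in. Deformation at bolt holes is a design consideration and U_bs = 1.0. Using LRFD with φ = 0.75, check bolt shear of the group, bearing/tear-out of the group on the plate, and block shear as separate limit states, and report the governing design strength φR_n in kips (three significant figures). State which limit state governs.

120 kips (bolt shear governs)

Bolt shear: A_b = π·1²/4 = 0.7854 in²; R_n = 68 × 0.7854 × 3 × 1 = 160.2 kips → 0.75 × 160.2 = 120 kips.
Bearing: edge l_c = 1.312, r_n = 63.98 kips; interior l_c = 2.125, r_n = 97.5 kips; R_n = 63.98 + 2·97.5 = 259 kips → 194 kips.
Block shear: A_gv = 5.234, A_nv = 3.379, A_nt = 0.8789 in²; R_n = min(0.6F_uA_nv, 0.6F_yA_gv) + U_bs·F_u·A_nt = 188.9 kips → 142 kips.
Bolt shear governs: 120 kips.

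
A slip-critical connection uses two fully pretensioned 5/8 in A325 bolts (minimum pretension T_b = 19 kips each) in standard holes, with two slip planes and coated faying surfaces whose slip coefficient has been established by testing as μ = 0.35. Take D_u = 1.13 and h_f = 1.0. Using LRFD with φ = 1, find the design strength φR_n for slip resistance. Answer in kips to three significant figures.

30.1 kips

R_n = μ · D_u · h_f · T_b · n_s · n_b = 0.35 × 1.13 × 1.0 × 19 × 2 × 2 = 30.06 kips.
Design strength φR_n = 1 × 30.06 = 30.1 kips.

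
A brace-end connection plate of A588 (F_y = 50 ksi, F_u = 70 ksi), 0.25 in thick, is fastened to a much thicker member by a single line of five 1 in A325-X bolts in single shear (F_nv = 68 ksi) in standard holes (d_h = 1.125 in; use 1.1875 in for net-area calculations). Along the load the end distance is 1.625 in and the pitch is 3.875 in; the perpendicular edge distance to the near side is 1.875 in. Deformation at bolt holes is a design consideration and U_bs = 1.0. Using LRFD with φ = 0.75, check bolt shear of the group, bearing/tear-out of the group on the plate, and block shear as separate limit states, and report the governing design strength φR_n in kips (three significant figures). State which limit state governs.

110 kips (block shear governs)

Bolt shear: A_b = π·1²/4 = 0.7854 in²; R_n = 68 × 0.7854 × 5 × 1 = 267 kips → 0.75 × 267 = 200 kips.
Bearing: edge l_c = 1.062, r_n = 22.31 kips; interior l_c = 2.75, r_n = 42 kips; R_n = 22.31 + 4·42 = 190.3 kips → 143 kips.
Block shear: A_gv = 4.281, A_nv = 2.945, A_nt = 0.3203 in²; R_n = min(0.6F_uA_nv, 0.6F_yA_gv) + U_bs·F_u·A_nt = 146.1 kips → 110 kips.
Block shear governs: 110 kips.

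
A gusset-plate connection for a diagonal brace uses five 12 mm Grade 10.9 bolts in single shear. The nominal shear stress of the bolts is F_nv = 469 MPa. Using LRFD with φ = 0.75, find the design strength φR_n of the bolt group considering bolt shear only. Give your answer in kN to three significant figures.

A_b = π × 12² / 4 = 113.1 mm².
R_n = F_nv · A_b · n · n_s = 469 × 113.1 × 5 × 1 / 1000 = 265.2 kN.
Design strength φR_n = 0.75 × 265.2 = 199 kN.

199 kN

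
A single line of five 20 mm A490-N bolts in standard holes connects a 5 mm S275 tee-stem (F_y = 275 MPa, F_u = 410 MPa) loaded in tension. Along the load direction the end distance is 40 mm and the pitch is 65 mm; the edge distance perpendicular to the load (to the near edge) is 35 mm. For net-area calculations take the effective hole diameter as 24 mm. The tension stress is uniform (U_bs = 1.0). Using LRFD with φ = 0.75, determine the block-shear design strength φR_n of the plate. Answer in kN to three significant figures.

Shear plane L_v = 40 + 4·65 = 300 mm; A_gv = 300 × 5 = 1500 mm².
A_nv = (300 − 4.5·24) × 5 = 960 mm².
A_nt = (35 − 0.5·24) × 5 = 115 mm².
0.6 F_u A_nv = 236.2 kN; 0.6 F_y A_gv = 247.5 kN → shear rupture governs the shear term.
R_n = 236.2 + 1.0 × 410 × 115 / 1000 = 283.3 kN.
Design strength φR_n = 0.75 × 283.3 = 212 kN.

212 kN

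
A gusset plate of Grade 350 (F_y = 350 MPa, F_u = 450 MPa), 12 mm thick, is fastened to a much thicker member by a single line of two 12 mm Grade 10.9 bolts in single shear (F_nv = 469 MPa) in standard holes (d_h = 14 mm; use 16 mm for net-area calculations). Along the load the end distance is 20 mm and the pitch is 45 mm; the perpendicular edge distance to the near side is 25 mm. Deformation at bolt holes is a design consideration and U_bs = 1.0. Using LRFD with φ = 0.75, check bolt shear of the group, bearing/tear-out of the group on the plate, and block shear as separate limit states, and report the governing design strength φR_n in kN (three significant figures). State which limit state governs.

79.6 kN (bolt shear governs)

Bolt shear: A_b = π·12²/4 = 113.1 mm²; R_n = 469 × 113.1 × 2 × 1 / 1000 = 106.1 kN → 0.75 × 106.1 = 79.6 kN.
Bearing: edge l_c = 13, r_n = 84.24 kN; interior l_c = 31, r_n = 155.5 kN; R_n = 84.24 + 1·155.5 = 239.8 kN → 180 kN.
Block shear: A_gv = 780, A_nv = 492, A_nt = 204 mm²; R_n = min(0.6F_uA_nv, 0.6F_yA_gv) + U_bs·F_u·A_nt = 224.6 kN → 168 kN.
Bolt shear governs: 79.6 kN.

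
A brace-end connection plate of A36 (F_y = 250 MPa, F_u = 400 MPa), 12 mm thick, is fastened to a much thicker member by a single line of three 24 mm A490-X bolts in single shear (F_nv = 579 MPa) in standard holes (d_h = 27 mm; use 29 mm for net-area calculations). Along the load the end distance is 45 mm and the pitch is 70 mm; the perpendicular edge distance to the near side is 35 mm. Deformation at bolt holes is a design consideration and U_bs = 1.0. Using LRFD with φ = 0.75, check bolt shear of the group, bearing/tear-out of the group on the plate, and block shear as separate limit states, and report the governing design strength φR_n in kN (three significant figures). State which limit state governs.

Bolt shear: A_b = π·24²/4 = 452.4 mm²; R_n = 579 × 452.4 × 3 × 1 / 1000 = 785.8 kN → 0.75 × 785.8 = 589 kN.
Bearing: edge l_c = 31.5, r_n = 181.4 kN; interior l_c = 43, r_n = 247.7 kN; R_n = 181.4 + 2·247.7 = 676.8 kN → 508 kN.
Block shear: A_gv = 2220, A_nv = 1350, A_nt = 246 mm²; R_n = min(0.6F_uA_nv, 0.6F_yA_gv) + U_bs·F_u·A_nt = 422.4 kN → 317 kN.
Block shear governs: 317 kN.

317 kN (block shear governs)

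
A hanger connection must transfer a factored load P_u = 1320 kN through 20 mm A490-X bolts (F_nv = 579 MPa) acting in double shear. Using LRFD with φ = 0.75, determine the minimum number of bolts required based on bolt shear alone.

5 bolts

A_b = π·20²/4 = 314.2 mm².
Per-bolt design strength φR_n = 0.75 × 579 × 314.2 × 2 / 1000 = 272.8 kN.
n ≥ 1320 / 272.8 = 4.838 → use 5 bolts.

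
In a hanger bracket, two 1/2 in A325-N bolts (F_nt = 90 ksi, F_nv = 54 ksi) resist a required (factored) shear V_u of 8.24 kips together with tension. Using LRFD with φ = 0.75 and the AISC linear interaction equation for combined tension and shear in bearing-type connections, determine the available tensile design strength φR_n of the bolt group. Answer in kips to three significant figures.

A_b = π·0.5²/4 = 0.1963 in²; f_rv = 8.24 / (2 × 0.1963) = 20.98 ksi.
F'_nt = 1.3 F_nt − (F_nt / φF_nv) f_rv = 1.3·90 − (90/(0.75·54))·20.98 = 70.37 ksi, capped at F_nt → F'_nt = 70.37 ksi.
R_n = F'_nt · A_b · n = 70.37 × 0.1963 × 2 = 27.63 kips.
Design strength φR_n = 0.75 × 27.63 = 20.7 kips.

20.7 kips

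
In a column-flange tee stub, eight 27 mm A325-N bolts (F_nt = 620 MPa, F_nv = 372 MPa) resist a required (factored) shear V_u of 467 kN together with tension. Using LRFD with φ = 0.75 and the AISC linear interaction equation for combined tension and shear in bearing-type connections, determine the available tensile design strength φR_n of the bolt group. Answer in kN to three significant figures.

A_b = π·27²/4 = 572.6 mm²; f_rv = 467 × 1000 / (8 × 572.6) = 102 MPa.
F'_nt = 1.3 F_nt − (F_nt / φF_nv) f_rv = 1.3·620 − (620/(0.75·372))·102 = 579.4 MPa, capped at F_nt → F'_nt = 579.4 MPa.
R_n = F'_nt · A_b · n = 579.4 × 572.6 × 8 / 1000 = 2654 kN.
Design strength φR_n = 0.75 × 2654 = 1990 kN.

1990 kN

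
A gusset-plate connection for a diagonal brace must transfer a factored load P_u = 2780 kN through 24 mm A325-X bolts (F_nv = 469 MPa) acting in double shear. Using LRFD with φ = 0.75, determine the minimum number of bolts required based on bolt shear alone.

9 bolts

A_b = π·24²/4 = 452.4 mm².
Per-bolt design strength φR_n = 0.75 × 469 × 452.4 × 2 / 1000 = 318.3 kN.
n ≥ 2780 / 318.3 = 8.735 → use 9 bolts.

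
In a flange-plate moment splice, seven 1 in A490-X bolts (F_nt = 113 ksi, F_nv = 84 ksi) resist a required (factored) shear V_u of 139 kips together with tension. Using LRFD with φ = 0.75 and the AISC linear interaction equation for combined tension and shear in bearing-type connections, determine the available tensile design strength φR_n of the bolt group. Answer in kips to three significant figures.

419 kips

A_b = π·1²/4 = 0.7854 in²; f_rv = 139 / (7 × 0.7854) = 25.28 ksi.
F'_nt = 1.3 F_nt − (F_nt / φF_nv) f_rv = 1.3·113 − (113/(0.75·84))·25.28 = 101.6 ksi, capped at F_nt → F'_nt = 101.6 ksi.
R_n = F'_nt · A_b · n = 101.6 × 0.7854 × 7 = 558.3 kips.
Design strength φR_n = 0.75 × 558.3 = 419 kips.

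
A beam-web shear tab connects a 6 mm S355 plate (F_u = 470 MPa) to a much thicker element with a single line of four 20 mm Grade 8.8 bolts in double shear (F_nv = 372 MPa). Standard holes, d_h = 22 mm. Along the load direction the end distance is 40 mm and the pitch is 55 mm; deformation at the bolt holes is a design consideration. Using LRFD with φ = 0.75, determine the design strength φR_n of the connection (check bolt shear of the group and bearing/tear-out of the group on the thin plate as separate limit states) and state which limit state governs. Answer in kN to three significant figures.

325 kN (bearing governs)

Bolt shear: A_b = π·20²/4 = 314.2 mm²; R_n = 372 × 314.2 × 4 × 2 / 1000 = 934.9 kN → 0.75 × 934.9 = 701 kN.
Bearing (1.2 l_c t F_u ≤ 2.4 d t F_u): upper limit = 2.4·20·6·470 / 1000 = 135.4 kN.
  Edge l_c = 40 − 22/2 = 29 → r_n = 98.14 kN; interior l_c = 55 − 22 = 33 → r_n = 111.7 kN.
  R_n,bearing = 1·98.14 + 3·111.7 = 433.2 kN → 0.75 × 433.2 = 325 kN.
Bearing governs: 325 kN.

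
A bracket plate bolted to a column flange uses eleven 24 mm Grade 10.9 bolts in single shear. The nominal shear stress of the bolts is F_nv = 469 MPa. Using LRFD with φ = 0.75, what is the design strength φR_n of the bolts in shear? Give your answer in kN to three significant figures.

1750 kN

A_b = π × 24² / 4 = 452.4 mm².
R_n = F_nv · A_b · n · n_s = 469 × 452.4 × 11 × 1 / 1000 = 2334 kN.
Design strength φR_n = 0.75 × 2334 = 1750 kN.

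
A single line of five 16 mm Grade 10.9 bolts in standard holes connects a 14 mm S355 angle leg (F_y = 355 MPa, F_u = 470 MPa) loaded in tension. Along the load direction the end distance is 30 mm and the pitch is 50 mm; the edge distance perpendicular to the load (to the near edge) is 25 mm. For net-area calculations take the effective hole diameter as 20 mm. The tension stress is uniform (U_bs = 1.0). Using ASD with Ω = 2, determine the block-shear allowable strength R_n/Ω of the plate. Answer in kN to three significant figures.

Shear plane L_v = 30 + 4·50 = 230 mm; A_gv = 230 × 14 = 3220 mm².
A_nv = (230 − 4.5·20) × 14 = 1960 mm².
A_nt = (25 − 0.5·20) × 14 = 210 mm².
0.6 F_u A_nv = 552.7 kN; 0.6 F_y A_gv = 685.9 kN → shear rupture governs the shear term.
R_n = 552.7 + 1.0 × 470 × 210 / 1000 = 651.4 kN.
Allowable strength R_n/Ω = 651.4 / 2 = 326 kN.

326 kN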